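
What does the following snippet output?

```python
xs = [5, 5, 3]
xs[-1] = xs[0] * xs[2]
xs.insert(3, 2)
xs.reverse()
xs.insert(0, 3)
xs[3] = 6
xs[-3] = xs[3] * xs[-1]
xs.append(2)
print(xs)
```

xs[-1] = xs[0]*xs[2] = 5*3 = 15 → [5, 5, 15]
insert 2 at 3 → [5, 5, 15, 2]
reverse → [2, 15, 5, 5]
insert 3 at 0 → [3, 2, 15, 5, 5]
xs[3] = 6 → [3, 2, 15, 6, 5]
xs[-3] = xs[3]*xs[-1] = 6*5 = 30 → [3, 2, 30, 6, 5]
append 2 → [3, 2, 30, 6, 5, 2]

[3, 2, 30, 6, 5, 2]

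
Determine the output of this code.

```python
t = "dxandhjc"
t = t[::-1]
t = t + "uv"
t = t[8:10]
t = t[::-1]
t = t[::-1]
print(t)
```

reverse → 'cjhdnaxd'
+ 'uv' → 'cjhdnaxduv'
slice [8:10] → 'uv'
reverse → 'vu'
reverse → 'uv'

uv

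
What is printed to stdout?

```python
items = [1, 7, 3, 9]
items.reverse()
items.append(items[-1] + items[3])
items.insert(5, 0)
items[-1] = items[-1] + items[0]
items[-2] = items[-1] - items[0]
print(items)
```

reverse → [9, 3, 7, 1]
append items[-1]+items[3] = 1+1 = 2 → [9, 3, 7, 1, 2]
insert 0 at 5 → [9, 3, 7, 1, 2, 0]
items[-1] = items[-1]+items[0] = 0+9 = 9 → [9, 3, 7, 1, 2, 9]
items[-2] = items[-1]-items[0] = 9-9 = 0 → [9, 3, 7, 1, 0, 9]

[9, 3, 7, 1, 0, 9]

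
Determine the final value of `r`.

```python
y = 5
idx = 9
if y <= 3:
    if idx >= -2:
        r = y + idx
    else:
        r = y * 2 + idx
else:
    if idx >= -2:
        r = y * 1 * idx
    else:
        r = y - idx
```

45

y=5, idx=9
y <= 3 is False; idx >= -2 is True
→ r = y * 1 * idx = 45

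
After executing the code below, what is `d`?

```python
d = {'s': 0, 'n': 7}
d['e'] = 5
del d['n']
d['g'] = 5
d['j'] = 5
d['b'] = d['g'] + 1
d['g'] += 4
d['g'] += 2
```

{'s': 0, 'e': 5, 'g': 11, 'j': 5, 'b': 6}

d['e'] = 5 → {'s': 0, 'n': 7, 'e': 5}
del 'n' → {'s': 0, 'e': 5}
d['g'] = 5 → {'s': 0, 'e': 5, 'g': 5}
d['j'] = 5 → {'s': 0, 'e': 5, 'g': 5, 'j': 5}
d['b'] = d['g']+1 = 6 → {'s': 0, 'e': 5, 'g': 5, 'j': 5, 'b': 6}
d['g'] = 5+4 = 9 → {'s': 0, 'e': 5, 'g': 9, 'j': 5, 'b': 6}
d['g'] = 9+2 = 11 → {'s': 0, 'e': 5, 'g': 11, 'j': 5, 'b': 6}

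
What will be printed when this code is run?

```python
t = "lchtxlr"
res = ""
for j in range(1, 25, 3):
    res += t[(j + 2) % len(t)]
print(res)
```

trhlcxlt

j=1: add t[3]='t' → 't'
j=4: add t[6]='r' → 'tr'
j=7: add t[2]='h' → 'trh'
j=10: add t[5]='l' → 'trhl'
j=13: add t[1]='c' → 'trhlc'
j=16: add t[4]='x' → 'trhlcx'
j=19: add t[0]='l' → 'trhlcxl'
j=22: add t[3]='t' → 'trhlcxlt'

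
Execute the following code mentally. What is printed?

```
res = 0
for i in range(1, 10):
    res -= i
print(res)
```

-45

i=1: res = 0-1 = -1
i=2: res = (-1)-2 = -3
i=3: res = (-3)-3 = -6
i=4: res = (-6)-4 = -10
i=5: res = (-10)-5 = -15
i=6: res = (-15)-6 = -21
i=7: res = (-21)-7 = -28
i=8: res = (-28)-8 = -36
i=9: res = (-36)-9 = -45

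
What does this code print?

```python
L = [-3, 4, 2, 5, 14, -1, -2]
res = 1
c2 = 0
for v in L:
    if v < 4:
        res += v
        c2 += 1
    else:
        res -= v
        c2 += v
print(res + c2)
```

1

v=-3: <4, res = 1+(-3) = -2; c2=1
v=4: not <4, res = (-2)-4 = -6; c2=5
v=2: <4, res = (-6)+2 = -4; c2=6
v=5: not <4, res = (-4)-5 = -9; c2=11
v=14: not <4, res = (-9)-14 = -23; c2=25
v=-1: <4, res = (-23)+(-1) = -24; c2=26
v=-2: <4, res = (-24)+(-2) = -26; c2=27
res+c2 = (-26)+27 = 1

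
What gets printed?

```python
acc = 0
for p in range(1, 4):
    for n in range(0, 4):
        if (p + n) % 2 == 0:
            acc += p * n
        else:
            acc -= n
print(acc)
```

p=1,n=0: odd sum, acc = 0-0 = 0
p=1,n=1: even sum, acc = 0+1 = 1
p=1,n=2: odd sum, acc = 1-2 = -1
p=1,n=3: even sum, acc = (-1)+3 = 2
p=2,n=0: even sum, acc = 2+0 = 2
p=2,n=1: odd sum, acc = 2-1 = 1
p=2,n=2: even sum, acc = 1+4 = 5
p=2,n=3: odd sum, acc = 5-3 = 2
p=3,n=0: odd sum, acc = 2-0 = 2
p=3,n=1: even sum, acc = 2+3 = 5
p=3,n=2: odd sum, acc = 5-2 = 3
p=3,n=3: even sum, acc = 3+9 = 12

12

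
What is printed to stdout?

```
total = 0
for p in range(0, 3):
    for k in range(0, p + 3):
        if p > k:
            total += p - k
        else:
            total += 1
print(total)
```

p=0,k=0: not 0>0, total = 0+1 = 1
p=0,k=1: not 0>1, total = 1+1 = 2
p=0,k=2: not 0>2, total = 2+1 = 3
p=1,k=0: 1>0, total = 3+1 = 4
p=1,k=1: not 1>1, total = 4+1 = 5
p=1,k=2: not 1>2, total = 5+1 = 6
p=1,k=3: not 1>3, total = 6+1 = 7
p=2,k=0: 2>0, total = 7+2 = 9
p=2,k=1: 2>1, total = 9+1 = 10
p=2,k=2: not 2>2, total = 10+1 = 11
p=2,k=3: not 2>3, total = 11+1 = 12
p=2,k=4: not 2>4, total = 12+1 = 13

13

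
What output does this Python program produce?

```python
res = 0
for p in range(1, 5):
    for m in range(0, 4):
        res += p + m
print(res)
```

p=1,m=0: res = 0+1 = 1
p=1,m=1: res = 1+2 = 3
p=1,m=2: res = 3+3 = 6
p=1,m=3: res = 6+4 = 10
p=2,m=0: res = 10+2 = 12
p=2,m=1: res = 12+3 = 15
p=2,m=2: res = 15+4 = 19
p=2,m=3: res = 19+5 = 24
p=3,m=0: res = 24+3 = 27
p=3,m=1: res = 27+4 = 31
p=3,m=2: res = 31+5 = 36
p=3,m=3: res = 36+6 = 42
p=4,m=0: res = 42+4 = 46
p=4,m=1: res = 46+5 = 51
p=4,m=2: res = 51+6 = 57
p=4,m=3: res = 57+7 = 64

64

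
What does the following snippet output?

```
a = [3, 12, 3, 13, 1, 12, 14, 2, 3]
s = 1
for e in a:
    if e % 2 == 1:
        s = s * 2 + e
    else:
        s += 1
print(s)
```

e=3: odd, s = 1*2+3 = 5
e=12: not odd, s = 5+1 = 6
e=3: odd, s = 6*2+3 = 15
e=13: odd, s = 15*2+13 = 43
e=1: odd, s = 43*2+1 = 87
e=12: not odd, s = 87+1 = 88
e=14: not odd, s = 88+1 = 89
e=2: not odd, s = 89+1 = 90
e=3: odd, s = 90*2+3 = 183

183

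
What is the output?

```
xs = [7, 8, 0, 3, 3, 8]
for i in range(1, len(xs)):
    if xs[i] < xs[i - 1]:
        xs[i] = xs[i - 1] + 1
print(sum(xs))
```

57

i=1: 8>=7, unchanged → [7, 8, 0, 3, 3, 8]
i=2: 0<8, xs[2] = 8+1 = 9 → [7, 8, 9, 3, 3, 8]
i=3: 3<9, xs[3] = 9+1 = 10 → [7, 8, 9, 10, 3, 8]
i=4: 3<10, xs[4] = 10+1 = 11 → [7, 8, 9, 10, 11, 8]
i=5: 8<11, xs[5] = 11+1 = 12 → [7, 8, 9, 10, 11, 12]
sum = 57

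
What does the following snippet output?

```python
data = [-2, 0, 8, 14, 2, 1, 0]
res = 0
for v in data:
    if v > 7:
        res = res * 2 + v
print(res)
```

30

v=-2: not >7
v=0: not >7
v=8: >7, res = 0*2+8 = 8
v=14: >7, res = 8*2+14 = 30
v=2: not >7
v=1: not >7
v=0: not >7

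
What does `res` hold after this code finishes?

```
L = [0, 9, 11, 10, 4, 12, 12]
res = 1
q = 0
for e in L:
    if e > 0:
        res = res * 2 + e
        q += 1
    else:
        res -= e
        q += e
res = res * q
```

e=0: not >0, res = 1-0 = 1; q=0
e=9: >0, res = 1*2+9 = 11; q=1
e=11: >0, res = 11*2+11 = 33; q=2
e=10: >0, res = 33*2+10 = 76; q=3
e=4: >0, res = 76*2+4 = 156; q=4
e=12: >0, res = 156*2+12 = 324; q=5
e=12: >0, res = 324*2+12 = 660; q=6
res*q = 660*6 = 3960

3960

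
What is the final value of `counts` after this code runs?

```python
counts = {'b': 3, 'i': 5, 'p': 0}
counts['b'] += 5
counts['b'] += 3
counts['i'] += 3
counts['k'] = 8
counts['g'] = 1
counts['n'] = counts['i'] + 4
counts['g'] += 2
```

{'b': 11, 'i': 8, 'p': 0, 'k': 8, 'g': 3, 'n': 12}

counts['b'] = 3+5 = 8 → {'b': 8, 'i': 5, 'p': 0}
counts['b'] = 8+3 = 11 → {'b': 11, 'i': 5, 'p': 0}
counts['i'] = 5+3 = 8 → {'b': 11, 'i': 8, 'p': 0}
counts['k'] = 8 → {'b': 11, 'i': 8, 'p': 0, 'k': 8}
counts['g'] = 1 → {'b': 11, 'i': 8, 'p': 0, 'k': 8, 'g': 1}
counts['n'] = counts['i']+4 = 12 → {'b': 11, 'i': 8, 'p': 0, 'k': 8, 'g': 1, 'n': 12}
counts['g'] = 1+2 = 3 → {'b': 11, 'i': 8, 'p': 0, 'k': 8, 'g': 3, 'n': 12}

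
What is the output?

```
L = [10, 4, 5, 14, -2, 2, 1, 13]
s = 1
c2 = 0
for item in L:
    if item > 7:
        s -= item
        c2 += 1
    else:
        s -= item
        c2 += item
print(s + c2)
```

item=10: >7, s = 1-10 = -9; c2=1
item=4: not >7, s = (-9)-4 = -13; c2=5
item=5: not >7, s = (-13)-5 = -18; c2=10
item=14: >7, s = (-18)-14 = -32; c2=11
item=-2: not >7, s = (-32)-(-2) = -30; c2=9
item=2: not >7, s = (-30)-2 = -32; c2=11
item=1: not >7, s = (-32)-1 = -33; c2=12
item=13: >7, s = (-33)-13 = -46; c2=13
s+c2 = (-46)+13 = -33

-33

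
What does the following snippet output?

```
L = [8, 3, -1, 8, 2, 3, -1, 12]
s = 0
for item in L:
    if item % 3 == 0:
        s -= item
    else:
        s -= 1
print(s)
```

-23

item=8: not %3==0, s = 0-1 = -1
item=3: %3==0, s = (-1)-3 = -4
item=-1: not %3==0, s = (-4)-1 = -5
item=8: not %3==0, s = (-5)-1 = -6
item=2: not %3==0, s = (-6)-1 = -7
item=3: %3==0, s = (-7)-3 = -10
item=-1: not %3==0, s = (-10)-1 = -11
item=12: %3==0, s = (-11)-12 = -23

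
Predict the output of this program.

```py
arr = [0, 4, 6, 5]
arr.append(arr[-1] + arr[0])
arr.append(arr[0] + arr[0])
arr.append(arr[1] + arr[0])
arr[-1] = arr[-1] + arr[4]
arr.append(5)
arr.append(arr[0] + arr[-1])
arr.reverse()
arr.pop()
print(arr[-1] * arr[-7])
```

20

append arr[-1]+arr[0] = 5+0 = 5 → [0, 4, 6, 5, 5]
append arr[0]+arr[0] = 0+0 = 0 → [0, 4, 6, 5, 5, 0]
append arr[1]+arr[0] = 4+0 = 4 → [0, 4, 6, 5, 5, 0, 4]
arr[-1] = arr[-1]+arr[4] = 4+5 = 9 → [0, 4, 6, 5, 5, 0, 9]
append 5 → [0, 4, 6, 5, 5, 0, 9, 5]
append arr[0]+arr[-1] = 0+5 = 5 → [0, 4, 6, 5, 5, 0, 9, 5, 5]
reverse → [5, 5, 9, 0, 5, 5, 6, 4, 0]
pop() removes 0 → [5, 5, 9, 0, 5, 5, 6, 4]
arr[-1]*arr[-7] = 4*5 = 20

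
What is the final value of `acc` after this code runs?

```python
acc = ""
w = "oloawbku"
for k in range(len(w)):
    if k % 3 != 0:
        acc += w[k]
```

k=0: skip
k=1: add 'l' → 'l'
k=2: add 'o' → 'lo'
k=3: skip
k=4: add 'w' → 'low'
k=5: add 'b' → 'lowb'
k=6: skip
k=7: add 'u' → 'lowbu'

'lowbu'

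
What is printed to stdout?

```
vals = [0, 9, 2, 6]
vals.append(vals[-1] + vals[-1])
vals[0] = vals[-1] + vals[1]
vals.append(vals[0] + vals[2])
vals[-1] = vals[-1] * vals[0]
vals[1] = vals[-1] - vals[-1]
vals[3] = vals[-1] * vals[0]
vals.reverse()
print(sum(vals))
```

10661

append vals[-1]+vals[-1] = 6+6 = 12 → [0, 9, 2, 6, 12]
vals[0] = vals[-1]+vals[1] = 12+9 = 21 → [21, 9, 2, 6, 12]
append vals[0]+vals[2] = 21+2 = 23 → [21, 9, 2, 6, 12, 23]
vals[-1] = vals[-1]*vals[0] = 23*21 = 483 → [21, 9, 2, 6, 12, 483]
vals[1] = vals[-1]-vals[-1] = 483-483 = 0 → [21, 0, 2, 6, 12, 483]
vals[3] = vals[-1]*vals[0] = 483*21 = 10143 → [21, 0, 2, 10143, 12, 483]
reverse → [483, 12, 10143, 2, 0, 21]
sum = 10661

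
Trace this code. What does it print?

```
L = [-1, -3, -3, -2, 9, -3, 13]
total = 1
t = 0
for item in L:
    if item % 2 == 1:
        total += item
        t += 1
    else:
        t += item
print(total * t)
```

item=-1: odd, total = 1+(-1) = 0; t=1
item=-3: odd, total = 0+(-3) = -3; t=2
item=-3: odd, total = (-3)+(-3) = -6; t=3
item=-2: not odd; t=1
item=9: odd, total = (-6)+9 = 3; t=2
item=-3: odd, total = 3+(-3) = 0; t=3
item=13: odd, total = 0+13 = 13; t=4
total*t = 13*4 = 52

52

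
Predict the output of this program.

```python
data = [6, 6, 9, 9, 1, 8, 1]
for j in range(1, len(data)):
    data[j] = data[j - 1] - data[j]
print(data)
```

[6, 0, -9, -18, -19, -27, -28]

j=1: data[1] = 6-6 = 0 → [6, 0, 9, 9, 1, 8, 1]
j=2: data[2] = 0-9 = -9 → [6, 0, -9, 9, 1, 8, 1]
j=3: data[3] = (-9)-9 = -18 → [6, 0, -9, -18, 1, 8, 1]
j=4: data[4] = (-18)-1 = -19 → [6, 0, -9, -18, -19, 8, 1]
j=5: data[5] = (-19)-8 = -27 → [6, 0, -9, -18, -19, -27, 1]
j=6: data[6] = (-27)-1 = -28 → [6, 0, -9, -18, -19, -27, -28]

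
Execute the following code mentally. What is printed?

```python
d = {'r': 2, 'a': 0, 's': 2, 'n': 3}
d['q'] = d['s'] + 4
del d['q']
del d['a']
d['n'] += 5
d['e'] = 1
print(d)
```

d['q'] = d['s']+4 = 6 → {'r': 2, 'a': 0, 's': 2, 'n': 3, 'q': 6}
del 'q' → {'r': 2, 'a': 0, 's': 2, 'n': 3}
del 'a' → {'r': 2, 's': 2, 'n': 3}
d['n'] = 3+5 = 8 → {'r': 2, 's': 2, 'n': 8}
d['e'] = 1 → {'r': 2, 's': 2, 'n': 8, 'e': 1}

{'r': 2, 's': 2, 'n': 8, 'e': 1}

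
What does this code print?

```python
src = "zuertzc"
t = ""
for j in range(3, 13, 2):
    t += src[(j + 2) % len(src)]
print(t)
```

zzetc

j=3: add src[5]='z' → 'z'
j=5: add src[0]='z' → 'zz'
j=7: add src[2]='e' → 'zze'
j=9: add src[4]='t' → 'zzet'
j=11: add src[6]='c' → 'zzetc'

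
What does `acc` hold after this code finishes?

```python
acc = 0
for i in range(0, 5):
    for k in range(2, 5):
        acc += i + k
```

75

i=0,k=2: acc = 0+2 = 2
i=0,k=3: acc = 2+3 = 5
i=0,k=4: acc = 5+4 = 9
i=1,k=2: acc = 9+3 = 12
i=1,k=3: acc = 12+4 = 16
i=1,k=4: acc = 16+5 = 21
i=2,k=2: acc = 21+4 = 25
i=2,k=3: acc = 25+5 = 30
i=2,k=4: acc = 30+6 = 36
i=3,k=2: acc = 36+5 = 41
i=3,k=3: acc = 41+6 = 47
i=3,k=4: acc = 47+7 = 54
i=4,k=2: acc = 54+6 = 60
i=4,k=3: acc = 60+7 = 67
i=4,k=4: acc = 67+8 = 75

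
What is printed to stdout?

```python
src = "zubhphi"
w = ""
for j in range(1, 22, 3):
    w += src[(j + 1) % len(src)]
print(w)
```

bhupzhi

j=1: add src[2]='b' → 'b'
j=4: add src[5]='h' → 'bh'
j=7: add src[1]='u' → 'bhu'
j=10: add src[4]='p' → 'bhup'
j=13: add src[0]='z' → 'bhupz'
j=16: add src[3]='h' → 'bhupzh'
j=19: add src[6]='i' → 'bhupzhi'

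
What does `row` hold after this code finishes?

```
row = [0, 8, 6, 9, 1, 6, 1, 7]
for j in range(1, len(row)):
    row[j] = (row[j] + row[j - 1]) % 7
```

[0, 1, 0, 2, 3, 2, 3, 3]

j=1: row[1] = (8+0)%7 = 1 → [0, 1, 6, 9, 1, 6, 1, 7]
j=2: row[2] = (6+1)%7 = 0 → [0, 1, 0, 9, 1, 6, 1, 7]
j=3: row[3] = (9+0)%7 = 2 → [0, 1, 0, 2, 1, 6, 1, 7]
j=4: row[4] = (1+2)%7 = 3 → [0, 1, 0, 2, 3, 6, 1, 7]
j=5: row[5] = (6+3)%7 = 2 → [0, 1, 0, 2, 3, 2, 1, 7]
j=6: row[6] = (1+2)%7 = 3 → [0, 1, 0, 2, 3, 2, 3, 7]
j=7: row[7] = (7+3)%7 = 3 → [0, 1, 0, 2, 3, 2, 3, 3]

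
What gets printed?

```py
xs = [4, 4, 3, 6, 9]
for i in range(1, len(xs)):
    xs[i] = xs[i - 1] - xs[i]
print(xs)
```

i=1: xs[1] = 4-4 = 0 → [4, 0, 3, 6, 9]
i=2: xs[2] = 0-3 = -3 → [4, 0, -3, 6, 9]
i=3: xs[3] = (-3)-6 = -9 → [4, 0, -3, -9, 9]
i=4: xs[4] = (-9)-9 = -18 → [4, 0, -3, -9, -18]

[4, 0, -3, -9, -18]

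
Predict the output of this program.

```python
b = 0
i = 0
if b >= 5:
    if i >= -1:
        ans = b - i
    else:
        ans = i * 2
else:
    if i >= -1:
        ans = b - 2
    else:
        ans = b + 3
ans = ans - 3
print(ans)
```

b=0, i=0
b >= 5 is False; i >= -1 is True
→ ans = b - 2 = -2
ans = (-2)-3 = -5

-5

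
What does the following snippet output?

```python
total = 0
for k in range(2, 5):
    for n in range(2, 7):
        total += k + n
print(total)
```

105

k=2,n=2: total = 0+4 = 4
k=2,n=3: total = 4+5 = 9
k=2,n=4: total = 9+6 = 15
k=2,n=5: total = 15+7 = 22
k=2,n=6: total = 22+8 = 30
k=3,n=2: total = 30+5 = 35
k=3,n=3: total = 35+6 = 41
k=3,n=4: total = 41+7 = 48
k=3,n=5: total = 48+8 = 56
k=3,n=6: total = 56+9 = 65
k=4,n=2: total = 65+6 = 71
k=4,n=3: total = 71+7 = 78
k=4,n=4: total = 78+8 = 86
k=4,n=5: total = 86+9 = 95
k=4,n=6: total = 95+10 = 105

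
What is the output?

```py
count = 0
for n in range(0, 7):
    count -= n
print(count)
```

n=0: count = 0-0 = 0
n=1: count = 0-1 = -1
n=2: count = (-1)-2 = -3
n=3: count = (-3)-3 = -6
n=4: count = (-6)-4 = -10
n=5: count = (-10)-5 = -15
n=6: count = (-15)-6 = -21

-21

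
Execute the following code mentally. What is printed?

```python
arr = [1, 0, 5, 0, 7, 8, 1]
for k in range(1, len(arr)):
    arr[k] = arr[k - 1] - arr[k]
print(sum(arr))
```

-56

k=1: arr[1] = 1-0 = 1 → [1, 1, 5, 0, 7, 8, 1]
k=2: arr[2] = 1-5 = -4 → [1, 1, -4, 0, 7, 8, 1]
k=3: arr[3] = (-4)-0 = -4 → [1, 1, -4, -4, 7, 8, 1]
k=4: arr[4] = (-4)-7 = -11 → [1, 1, -4, -4, -11, 8, 1]
k=5: arr[5] = (-11)-8 = -19 → [1, 1, -4, -4, -11, -19, 1]
k=6: arr[6] = (-19)-1 = -20 → [1, 1, -4, -4, -11, -19, -20]
sum = -56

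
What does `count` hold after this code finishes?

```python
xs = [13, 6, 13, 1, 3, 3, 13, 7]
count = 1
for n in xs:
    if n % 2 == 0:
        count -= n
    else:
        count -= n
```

n=13: not even, count = 1-13 = -12
n=6: even, count = (-12)-6 = -18
n=13: not even, count = (-18)-13 = -31
n=1: not even, count = (-31)-1 = -32
n=3: not even, count = (-32)-3 = -35
n=3: not even, count = (-35)-3 = -38
n=13: not even, count = (-38)-13 = -51
n=7: not even, count = (-51)-7 = -58

-58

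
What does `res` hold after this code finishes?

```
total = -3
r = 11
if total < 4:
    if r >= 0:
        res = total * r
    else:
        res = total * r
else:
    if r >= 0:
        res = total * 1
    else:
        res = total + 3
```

total=-3, r=11
total < 4 is True; r >= 0 is True
→ res = total * r = -33

-33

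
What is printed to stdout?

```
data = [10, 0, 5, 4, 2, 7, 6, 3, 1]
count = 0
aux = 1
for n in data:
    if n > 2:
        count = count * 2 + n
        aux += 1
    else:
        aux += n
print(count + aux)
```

n=10: >2, count = 0*2+10 = 10; aux=2
n=0: not >2; aux=2
n=5: >2, count = 10*2+5 = 25; aux=3
n=4: >2, count = 25*2+4 = 54; aux=4
n=2: not >2; aux=6
n=7: >2, count = 54*2+7 = 115; aux=7
n=6: >2, count = 115*2+6 = 236; aux=8
n=3: >2, count = 236*2+3 = 475; aux=9
n=1: not >2; aux=10
count+aux = 475+10 = 485

485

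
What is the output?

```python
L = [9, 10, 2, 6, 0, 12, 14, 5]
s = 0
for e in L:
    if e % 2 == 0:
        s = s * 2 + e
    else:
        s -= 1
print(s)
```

e=9: not even, s = 0-1 = -1
e=10: even, s = (-1)*2+10 = 8
e=2: even, s = 8*2+2 = 18
e=6: even, s = 18*2+6 = 42
e=0: even, s = 42*2+0 = 84
e=12: even, s = 84*2+12 = 180
e=14: even, s = 180*2+14 = 374
e=5: not even, s = 374-1 = 373

373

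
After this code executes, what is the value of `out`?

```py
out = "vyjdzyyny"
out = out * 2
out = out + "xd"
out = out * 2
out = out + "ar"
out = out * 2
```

repeat ×2 → 'vyjdzyynyvyjdzyyny'
+ 'xd' → 'vyjdzyynyvyjdzyynyxd'
repeat ×2 → 'vyjdzyynyvyjdzyynyxdvyjdzyynyvyjdzyynyxd'
+ 'ar' → 'vyjdzyynyvyjdzyynyxdvyjdzyynyvyjdzyynyxdar'
repeat ×2 → 'vyjdzyynyvyjdzyynyxdvyjdzyynyvyjdzyynyxdarvyjdzyynyvyjdzyynyxdvyjdzyynyvyjdzyynyxdar'

'vyjdzyynyvyjdzyynyxdvyjdzyynyvyjdzyynyxdarvyjdzyynyvyjdzyynyxdvyjdzyynyvyjdzyynyxdar'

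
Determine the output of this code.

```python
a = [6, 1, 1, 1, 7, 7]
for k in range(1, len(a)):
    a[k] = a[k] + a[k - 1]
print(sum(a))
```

69

k=1: a[1] = 1+6 = 7 → [6, 7, 1, 1, 7, 7]
k=2: a[2] = 1+7 = 8 → [6, 7, 8, 1, 7, 7]
k=3: a[3] = 1+8 = 9 → [6, 7, 8, 9, 7, 7]
k=4: a[4] = 7+9 = 16 → [6, 7, 8, 9, 16, 7]
k=5: a[5] = 7+16 = 23 → [6, 7, 8, 9, 16, 23]
sum = 69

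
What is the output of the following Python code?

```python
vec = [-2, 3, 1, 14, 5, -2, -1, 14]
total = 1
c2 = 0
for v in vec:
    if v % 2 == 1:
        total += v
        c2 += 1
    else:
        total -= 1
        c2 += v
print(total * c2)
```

140

v=-2: not odd, total = 1-1 = 0; c2=-2
v=3: odd, total = 0+3 = 3; c2=-1
v=1: odd, total = 3+1 = 4; c2=0
v=14: not odd, total = 4-1 = 3; c2=14
v=5: odd, total = 3+5 = 8; c2=15
v=-2: not odd, total = 8-1 = 7; c2=13
v=-1: odd, total = 7+(-1) = 6; c2=14
v=14: not odd, total = 6-1 = 5; c2=28
total*c2 = 5*28 = 140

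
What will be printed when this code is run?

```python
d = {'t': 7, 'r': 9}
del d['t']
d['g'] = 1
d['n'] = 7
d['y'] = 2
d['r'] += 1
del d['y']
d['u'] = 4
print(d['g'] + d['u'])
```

5

del 't' → {'r': 9}
d['g'] = 1 → {'r': 9, 'g': 1}
d['n'] = 7 → {'r': 9, 'g': 1, 'n': 7}
d['y'] = 2 → {'r': 9, 'g': 1, 'n': 7, 'y': 2}
d['r'] = 9+1 = 10 → {'r': 10, 'g': 1, 'n': 7, 'y': 2}
del 'y' → {'r': 10, 'g': 1, 'n': 7}
d['u'] = 4 → {'r': 10, 'g': 1, 'n': 7, 'u': 4}
d['g']+d['u'] = 1+4 = 5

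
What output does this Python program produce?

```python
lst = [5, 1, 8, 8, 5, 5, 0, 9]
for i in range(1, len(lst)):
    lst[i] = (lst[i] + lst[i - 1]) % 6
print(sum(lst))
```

23

i=1: lst[1] = (1+5)%6 = 0 → [5, 0, 8, 8, 5, 5, 0, 9]
i=2: lst[2] = (8+0)%6 = 2 → [5, 0, 2, 8, 5, 5, 0, 9]
i=3: lst[3] = (8+2)%6 = 4 → [5, 0, 2, 4, 5, 5, 0, 9]
i=4: lst[4] = (5+4)%6 = 3 → [5, 0, 2, 4, 3, 5, 0, 9]
i=5: lst[5] = (5+3)%6 = 2 → [5, 0, 2, 4, 3, 2, 0, 9]
i=6: lst[6] = (0+2)%6 = 2 → [5, 0, 2, 4, 3, 2, 2, 9]
i=7: lst[7] = (9+2)%6 = 5 → [5, 0, 2, 4, 3, 2, 2, 5]
sum = 23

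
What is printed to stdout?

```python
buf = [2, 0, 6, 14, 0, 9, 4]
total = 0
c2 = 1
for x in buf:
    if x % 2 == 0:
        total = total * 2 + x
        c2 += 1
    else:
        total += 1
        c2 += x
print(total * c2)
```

x=2: even, total = 0*2+2 = 2; c2=2
x=0: even, total = 2*2+0 = 4; c2=3
x=6: even, total = 4*2+6 = 14; c2=4
x=14: even, total = 14*2+14 = 42; c2=5
x=0: even, total = 42*2+0 = 84; c2=6
x=9: not even, total = 84+1 = 85; c2=15
x=4: even, total = 85*2+4 = 174; c2=16
total*c2 = 174*16 = 2784

2784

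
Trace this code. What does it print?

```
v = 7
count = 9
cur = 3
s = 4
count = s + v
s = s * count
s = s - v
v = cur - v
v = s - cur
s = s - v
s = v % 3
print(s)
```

count = 4+7 = 11
s = 4*11 = 44
s = 44-7 = 37
v = 3-7 = -4
v = 37-3 = 34
s = 37-34 = 3
s = 34%3 = 1

1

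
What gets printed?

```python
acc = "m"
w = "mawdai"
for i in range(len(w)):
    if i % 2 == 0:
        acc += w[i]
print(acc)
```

i=0: add 'm' → 'mm'
i=1: skip
i=2: add 'w' → 'mmw'
i=3: skip
i=4: add 'a' → 'mmwa'
i=5: skip

mmwa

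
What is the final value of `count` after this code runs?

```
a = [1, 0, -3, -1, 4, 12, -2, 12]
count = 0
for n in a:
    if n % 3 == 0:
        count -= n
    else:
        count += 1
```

n=1: not %3==0, count = 0+1 = 1
n=0: %3==0, count = 1-0 = 1
n=-3: %3==0, count = 1-(-3) = 4
n=-1: not %3==0, count = 4+1 = 5
n=4: not %3==0, count = 5+1 = 6
n=12: %3==0, count = 6-12 = -6
n=-2: not %3==0, count = (-6)+1 = -5
n=12: %3==0, count = (-5)-12 = -17

-17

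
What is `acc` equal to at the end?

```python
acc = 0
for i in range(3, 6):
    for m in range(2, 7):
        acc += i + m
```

120

i=3,m=2: acc = 0+5 = 5
i=3,m=3: acc = 5+6 = 11
i=3,m=4: acc = 11+7 = 18
i=3,m=5: acc = 18+8 = 26
i=3,m=6: acc = 26+9 = 35
i=4,m=2: acc = 35+6 = 41
i=4,m=3: acc = 41+7 = 48
i=4,m=4: acc = 48+8 = 56
i=4,m=5: acc = 56+9 = 65
i=4,m=6: acc = 65+10 = 75
i=5,m=2: acc = 75+7 = 82
i=5,m=3: acc = 82+8 = 90
i=5,m=4: acc = 90+9 = 99
i=5,m=5: acc = 99+10 = 109
i=5,m=6: acc = 109+11 = 120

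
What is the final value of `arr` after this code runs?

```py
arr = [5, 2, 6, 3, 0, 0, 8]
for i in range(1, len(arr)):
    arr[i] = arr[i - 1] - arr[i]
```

[5, 3, -3, -6, -6, -6, -14]

i=1: arr[1] = 5-2 = 3 → [5, 3, 6, 3, 0, 0, 8]
i=2: arr[2] = 3-6 = -3 → [5, 3, -3, 3, 0, 0, 8]
i=3: arr[3] = (-3)-3 = -6 → [5, 3, -3, -6, 0, 0, 8]
i=4: arr[4] = (-6)-0 = -6 → [5, 3, -3, -6, -6, 0, 8]
i=5: arr[5] = (-6)-0 = -6 → [5, 3, -3, -6, -6, -6, 8]
i=6: arr[6] = (-6)-8 = -14 → [5, 3, -3, -6, -6, -6, -14]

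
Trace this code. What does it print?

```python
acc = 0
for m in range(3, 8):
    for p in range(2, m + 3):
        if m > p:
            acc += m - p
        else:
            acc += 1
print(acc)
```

m=3,p=2: 3>2, acc = 0+1 = 1
m=3,p=3: not 3>3, acc = 1+1 = 2
m=3,p=4: not 3>4, acc = 2+1 = 3
m=3,p=5: not 3>5, acc = 3+1 = 4
m=4,p=2: 4>2, acc = 4+2 = 6
m=4,p=3: 4>3, acc = 6+1 = 7
m=4,p=4: not 4>4, acc = 7+1 = 8
m=4,p=5: not 4>5, acc = 8+1 = 9
m=4,p=6: not 4>6, acc = 9+1 = 10
m=5,p=2: 5>2, acc = 10+3 = 13
m=5,p=3: 5>3, acc = 13+2 = 15
m=5,p=4: 5>4, acc = 15+1 = 16
m=5,p=5: not 5>5, acc = 16+1 = 17
m=5,p=6: not 5>6, acc = 17+1 = 18
m=5,p=7: not 5>7, acc = 18+1 = 19
m=6,p=2: 6>2, acc = 19+4 = 23
m=6,p=3: 6>3, acc = 23+3 = 26
m=6,p=4: 6>4, acc = 26+2 = 28
m=6,p=5: 6>5, acc = 28+1 = 29
m=6,p=6: not 6>6, acc = 29+1 = 30
m=6,p=7: not 6>7, acc = 30+1 = 31
m=6,p=8: not 6>8, acc = 31+1 = 32
m=7,p=2: 7>2, acc = 32+5 = 37
m=7,p=3: 7>3, acc = 37+4 = 41
m=7,p=4: 7>4, acc = 41+3 = 44
m=7,p=5: 7>5, acc = 44+2 = 46
m=7,p=6: 7>6, acc = 46+1 = 47
m=7,p=7: not 7>7, acc = 47+1 = 48
m=7,p=8: not 7>8, acc = 48+1 = 49
m=7,p=9: not 7>9, acc = 49+1 = 50

50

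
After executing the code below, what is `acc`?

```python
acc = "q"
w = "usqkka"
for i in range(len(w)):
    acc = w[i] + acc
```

'akkqsuq'

i=0: prepend 'u' → 'uq'
i=1: prepend 's' → 'suq'
i=2: prepend 'q' → 'qsuq'
i=3: prepend 'k' → 'kqsuq'
i=4: prepend 'k' → 'kkqsuq'
i=5: prepend 'a' → 'akkqsuq'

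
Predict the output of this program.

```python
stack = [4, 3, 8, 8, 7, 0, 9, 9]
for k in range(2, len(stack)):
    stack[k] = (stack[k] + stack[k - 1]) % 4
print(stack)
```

[4, 3, 3, 3, 2, 2, 3, 0]

k=2: stack[2] = (8+3)%4 = 3 → [4, 3, 3, 8, 7, 0, 9, 9]
k=3: stack[3] = (8+3)%4 = 3 → [4, 3, 3, 3, 7, 0, 9, 9]
k=4: stack[4] = (7+3)%4 = 2 → [4, 3, 3, 3, 2, 0, 9, 9]
k=5: stack[5] = (0+2)%4 = 2 → [4, 3, 3, 3, 2, 2, 9, 9]
k=6: stack[6] = (9+2)%4 = 3 → [4, 3, 3, 3, 2, 2, 3, 9]
k=7: stack[7] = (9+3)%4 = 0 → [4, 3, 3, 3, 2, 2, 3, 0]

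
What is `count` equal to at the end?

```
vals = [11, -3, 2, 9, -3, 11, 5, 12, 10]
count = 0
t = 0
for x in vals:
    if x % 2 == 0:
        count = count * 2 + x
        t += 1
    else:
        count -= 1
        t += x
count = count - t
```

x=11: not even, count = 0-1 = -1; t=11
x=-3: not even, count = (-1)-1 = -2; t=8
x=2: even, count = (-2)*2+2 = -2; t=9
x=9: not even, count = (-2)-1 = -3; t=18
x=-3: not even, count = (-3)-1 = -4; t=15
x=11: not even, count = (-4)-1 = -5; t=26
x=5: not even, count = (-5)-1 = -6; t=31
x=12: even, count = (-6)*2+12 = 0; t=32
x=10: even, count = 0*2+10 = 10; t=33
count-t = 10-33 = -23

-23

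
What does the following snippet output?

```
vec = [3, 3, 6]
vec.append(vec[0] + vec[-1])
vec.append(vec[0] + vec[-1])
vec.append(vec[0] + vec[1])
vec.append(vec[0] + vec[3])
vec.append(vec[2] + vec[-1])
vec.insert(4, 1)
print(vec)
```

append vec[0]+vec[-1] = 3+6 = 9 → [3, 3, 6, 9]
append vec[0]+vec[-1] = 3+9 = 12 → [3, 3, 6, 9, 12]
append vec[0]+vec[1] = 3+3 = 6 → [3, 3, 6, 9, 12, 6]
append vec[0]+vec[3] = 3+9 = 12 → [3, 3, 6, 9, 12, 6, 12]
append vec[2]+vec[-1] = 6+12 = 18 → [3, 3, 6, 9, 12, 6, 12, 18]
insert 1 at 4 → [3, 3, 6, 9, 1, 12, 6, 12, 18]

[3, 3, 6, 9, 1, 12, 6, 12, 18]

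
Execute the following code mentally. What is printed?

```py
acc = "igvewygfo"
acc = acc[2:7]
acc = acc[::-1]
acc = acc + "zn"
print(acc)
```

slice [2:7] → 'vewyg'
reverse → 'gywev'
+ 'zn' → 'gywevzn'

gywevzn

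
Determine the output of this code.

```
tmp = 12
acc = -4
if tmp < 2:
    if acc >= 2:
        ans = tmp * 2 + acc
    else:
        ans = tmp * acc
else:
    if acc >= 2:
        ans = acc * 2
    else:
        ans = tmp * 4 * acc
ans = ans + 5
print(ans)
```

tmp=12, acc=-4
tmp < 2 is False; acc >= 2 is False
→ ans = tmp * 4 * acc = -192
ans = (-192)+5 = -187

-187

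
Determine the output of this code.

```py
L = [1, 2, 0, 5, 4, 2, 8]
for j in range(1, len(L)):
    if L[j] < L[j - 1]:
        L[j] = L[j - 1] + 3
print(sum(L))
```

46

j=1: 2>=1, unchanged → [1, 2, 0, 5, 4, 2, 8]
j=2: 0<2, L[2] = 2+3 = 5 → [1, 2, 5, 5, 4, 2, 8]
j=3: 5>=5, unchanged → [1, 2, 5, 5, 4, 2, 8]
j=4: 4<5, L[4] = 5+3 = 8 → [1, 2, 5, 5, 8, 2, 8]
j=5: 2<8, L[5] = 8+3 = 11 → [1, 2, 5, 5, 8, 11, 8]
j=6: 8<11, L[6] = 11+3 = 14 → [1, 2, 5, 5, 8, 11, 14]
sum = 46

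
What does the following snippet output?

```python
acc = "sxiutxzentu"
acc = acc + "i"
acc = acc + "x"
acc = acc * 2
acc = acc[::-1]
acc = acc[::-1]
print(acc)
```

sxiutxzentuixsxiutxzentuix

+ 'i' → 'sxiutxzentui'
+ 'x' → 'sxiutxzentuix'
repeat ×2 → 'sxiutxzentuixsxiutxzentuix'
reverse → 'xiutnezxtuixsxiutnezxtuixs'
reverse → 'sxiutxzentuixsxiutxzentuix'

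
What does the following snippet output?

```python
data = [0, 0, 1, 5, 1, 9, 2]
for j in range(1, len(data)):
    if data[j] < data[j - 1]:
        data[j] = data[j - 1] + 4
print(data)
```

[0, 0, 1, 5, 9, 9, 13]

j=1: 0>=0, unchanged → [0, 0, 1, 5, 1, 9, 2]
j=2: 1>=0, unchanged → [0, 0, 1, 5, 1, 9, 2]
j=3: 5>=1, unchanged → [0, 0, 1, 5, 1, 9, 2]
j=4: 1<5, data[4] = 5+4 = 9 → [0, 0, 1, 5, 9, 9, 2]
j=5: 9>=9, unchanged → [0, 0, 1, 5, 9, 9, 2]
j=6: 2<9, data[6] = 9+4 = 13 → [0, 0, 1, 5, 9, 9, 13]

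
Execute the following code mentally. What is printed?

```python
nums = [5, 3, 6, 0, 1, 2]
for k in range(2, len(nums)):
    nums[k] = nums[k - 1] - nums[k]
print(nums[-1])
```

-6

k=2: nums[2] = 3-6 = -3 → [5, 3, -3, 0, 1, 2]
k=3: nums[3] = (-3)-0 = -3 → [5, 3, -3, -3, 1, 2]
k=4: nums[4] = (-3)-1 = -4 → [5, 3, -3, -3, -4, 2]
k=5: nums[5] = (-4)-2 = -6 → [5, 3, -3, -3, -4, -6]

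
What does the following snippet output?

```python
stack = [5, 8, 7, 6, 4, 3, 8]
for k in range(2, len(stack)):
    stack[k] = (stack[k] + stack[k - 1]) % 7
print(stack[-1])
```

1

k=2: stack[2] = (7+8)%7 = 1 → [5, 8, 1, 6, 4, 3, 8]
k=3: stack[3] = (6+1)%7 = 0 → [5, 8, 1, 0, 4, 3, 8]
k=4: stack[4] = (4+0)%7 = 4 → [5, 8, 1, 0, 4, 3, 8]
k=5: stack[5] = (3+4)%7 = 0 → [5, 8, 1, 0, 4, 0, 8]
k=6: stack[6] = (8+0)%7 = 1 → [5, 8, 1, 0, 4, 0, 1]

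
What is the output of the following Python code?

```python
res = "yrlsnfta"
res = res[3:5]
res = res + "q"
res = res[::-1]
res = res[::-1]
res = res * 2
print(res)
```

slice [3:5] → 'sn'
+ 'q' → 'snq'
reverse → 'qns'
reverse → 'snq'
repeat ×2 → 'snqsnq'

snqsnq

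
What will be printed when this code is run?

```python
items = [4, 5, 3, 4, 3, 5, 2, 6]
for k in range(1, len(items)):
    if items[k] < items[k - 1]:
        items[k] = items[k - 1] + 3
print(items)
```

k=1: 5>=4, unchanged → [4, 5, 3, 4, 3, 5, 2, 6]
k=2: 3<5, items[2] = 5+3 = 8 → [4, 5, 8, 4, 3, 5, 2, 6]
k=3: 4<8, items[3] = 8+3 = 11 → [4, 5, 8, 11, 3, 5, 2, 6]
k=4: 3<11, items[4] = 11+3 = 14 → [4, 5, 8, 11, 14, 5, 2, 6]
k=5: 5<14, items[5] = 14+3 = 17 → [4, 5, 8, 11, 14, 17, 2, 6]
k=6: 2<17, items[6] = 17+3 = 20 → [4, 5, 8, 11, 14, 17, 20, 6]
k=7: 6<20, items[7] = 20+3 = 23 → [4, 5, 8, 11, 14, 17, 20, 23]

[4, 5, 8, 11, 14, 17, 20, 23]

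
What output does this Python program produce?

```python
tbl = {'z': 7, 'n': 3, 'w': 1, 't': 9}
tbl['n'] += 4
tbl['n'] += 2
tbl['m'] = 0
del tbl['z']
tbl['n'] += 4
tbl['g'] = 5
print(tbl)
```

tbl['n'] = 3+4 = 7 → {'z': 7, 'n': 7, 'w': 1, 't': 9}
tbl['n'] = 7+2 = 9 → {'z': 7, 'n': 9, 'w': 1, 't': 9}
tbl['m'] = 0 → {'z': 7, 'n': 9, 'w': 1, 't': 9, 'm': 0}
del 'z' → {'n': 9, 'w': 1, 't': 9, 'm': 0}
tbl['n'] = 9+4 = 13 → {'n': 13, 'w': 1, 't': 9, 'm': 0}
tbl['g'] = 5 → {'n': 13, 'w': 1, 't': 9, 'm': 0, 'g': 5}

{'n': 13, 'w': 1, 't': 9, 'm': 0, 'g': 5}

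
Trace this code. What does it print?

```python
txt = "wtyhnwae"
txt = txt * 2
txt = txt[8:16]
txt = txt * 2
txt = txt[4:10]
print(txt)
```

nwaewt

repeat ×2 → 'wtyhnwaewtyhnwae'
slice [8:16] → 'wtyhnwae'
repeat ×2 → 'wtyhnwaewtyhnwae'
slice [4:10] → 'nwaewt'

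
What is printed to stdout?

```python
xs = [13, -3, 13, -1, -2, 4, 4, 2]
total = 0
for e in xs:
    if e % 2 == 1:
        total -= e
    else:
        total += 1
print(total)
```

e=13: odd, total = 0-13 = -13
e=-3: odd, total = (-13)-(-3) = -10
e=13: odd, total = (-10)-13 = -23
e=-1: odd, total = (-23)-(-1) = -22
e=-2: not odd, total = (-22)+1 = -21
e=4: not odd, total = (-21)+1 = -20
e=4: not odd, total = (-20)+1 = -19
e=2: not odd, total = (-19)+1 = -18

-18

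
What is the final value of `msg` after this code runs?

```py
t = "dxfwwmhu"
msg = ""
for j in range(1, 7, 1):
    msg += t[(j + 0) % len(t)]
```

j=1: add t[1]='x' → 'x'
j=2: add t[2]='f' → 'xf'
j=3: add t[3]='w' → 'xfw'
j=4: add t[4]='w' → 'xfww'
j=5: add t[5]='m' → 'xfwwm'
j=6: add t[6]='h' → 'xfwwmh'

'xfwwmh'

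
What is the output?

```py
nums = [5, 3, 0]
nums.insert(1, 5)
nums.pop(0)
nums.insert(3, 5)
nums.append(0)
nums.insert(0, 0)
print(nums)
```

insert 5 at 1 → [5, 5, 3, 0]
pop(0) removes 5 → [5, 3, 0]
insert 5 at 3 → [5, 3, 0, 5]
append 0 → [5, 3, 0, 5, 0]
insert 0 at 0 → [0, 5, 3, 0, 5, 0]

[0, 5, 3, 0, 5, 0]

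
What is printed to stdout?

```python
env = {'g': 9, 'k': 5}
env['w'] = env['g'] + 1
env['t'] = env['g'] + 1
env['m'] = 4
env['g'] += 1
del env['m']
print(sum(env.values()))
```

35

env['w'] = env['g']+1 = 10 → {'g': 9, 'k': 5, 'w': 10}
env['t'] = env['g']+1 = 10 → {'g': 9, 'k': 5, 'w': 10, 't': 10}
env['m'] = 4 → {'g': 9, 'k': 5, 'w': 10, 't': 10, 'm': 4}
env['g'] = 9+1 = 10 → {'g': 10, 'k': 5, 'w': 10, 't': 10, 'm': 4}
del 'm' → {'g': 10, 'k': 5, 'w': 10, 't': 10}
sum of values = 35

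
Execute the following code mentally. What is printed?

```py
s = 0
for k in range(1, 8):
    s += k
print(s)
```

28

k=1: s = 0+1 = 1
k=2: s = 1+2 = 3
k=3: s = 3+3 = 6
k=4: s = 6+4 = 10
k=5: s = 10+5 = 15
k=6: s = 15+6 = 21
k=7: s = 21+7 = 28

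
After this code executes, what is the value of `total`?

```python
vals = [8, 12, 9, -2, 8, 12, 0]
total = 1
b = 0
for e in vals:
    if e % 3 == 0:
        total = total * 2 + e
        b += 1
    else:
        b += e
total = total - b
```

154

e=8: not %3==0; b=8
e=12: %3==0, total = 1*2+12 = 14; b=9
e=9: %3==0, total = 14*2+9 = 37; b=10
e=-2: not %3==0; b=8
e=8: not %3==0; b=16
e=12: %3==0, total = 37*2+12 = 86; b=17
e=0: %3==0, total = 86*2+0 = 172; b=18
total-b = 172-18 = 154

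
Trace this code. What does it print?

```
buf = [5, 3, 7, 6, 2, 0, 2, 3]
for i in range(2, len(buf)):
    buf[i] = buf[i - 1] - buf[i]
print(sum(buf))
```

-61

i=2: buf[2] = 3-7 = -4 → [5, 3, -4, 6, 2, 0, 2, 3]
i=3: buf[3] = (-4)-6 = -10 → [5, 3, -4, -10, 2, 0, 2, 3]
i=4: buf[4] = (-10)-2 = -12 → [5, 3, -4, -10, -12, 0, 2, 3]
i=5: buf[5] = (-12)-0 = -12 → [5, 3, -4, -10, -12, -12, 2, 3]
i=6: buf[6] = (-12)-2 = -14 → [5, 3, -4, -10, -12, -12, -14, 3]
i=7: buf[7] = (-14)-3 = -17 → [5, 3, -4, -10, -12, -12, -14, -17]
sum = -61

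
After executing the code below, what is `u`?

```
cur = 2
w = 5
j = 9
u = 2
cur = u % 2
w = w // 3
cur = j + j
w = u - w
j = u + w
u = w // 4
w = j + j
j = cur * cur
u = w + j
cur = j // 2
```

330

cur = 2%2 = 0
w = 5//3 = 1
cur = 9+9 = 18
w = 2-1 = 1
j = 2+1 = 3
u = 1//4 = 0
w = 3+3 = 6
j = 18*18 = 324
u = 6+324 = 330
cur = 324//2 = 162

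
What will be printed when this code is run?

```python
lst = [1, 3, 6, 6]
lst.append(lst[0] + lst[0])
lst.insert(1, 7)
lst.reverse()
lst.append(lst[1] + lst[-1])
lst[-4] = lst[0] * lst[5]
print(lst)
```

append lst[0]+lst[0] = 1+1 = 2 → [1, 3, 6, 6, 2]
insert 7 at 1 → [1, 7, 3, 6, 6, 2]
reverse → [2, 6, 6, 3, 7, 1]
append lst[1]+lst[-1] = 6+1 = 7 → [2, 6, 6, 3, 7, 1, 7]
lst[-4] = lst[0]*lst[5] = 2*1 = 2 → [2, 6, 6, 2, 7, 1, 7]

[2, 6, 6, 2, 7, 1, 7]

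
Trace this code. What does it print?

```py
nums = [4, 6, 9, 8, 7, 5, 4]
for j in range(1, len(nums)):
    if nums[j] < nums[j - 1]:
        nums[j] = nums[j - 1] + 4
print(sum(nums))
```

95

j=1: 6>=4, unchanged → [4, 6, 9, 8, 7, 5, 4]
j=2: 9>=6, unchanged → [4, 6, 9, 8, 7, 5, 4]
j=3: 8<9, nums[3] = 9+4 = 13 → [4, 6, 9, 13, 7, 5, 4]
j=4: 7<13, nums[4] = 13+4 = 17 → [4, 6, 9, 13, 17, 5, 4]
j=5: 5<17, nums[5] = 17+4 = 21 → [4, 6, 9, 13, 17, 21, 4]
j=6: 4<21, nums[6] = 21+4 = 25 → [4, 6, 9, 13, 17, 21, 25]
sum = 95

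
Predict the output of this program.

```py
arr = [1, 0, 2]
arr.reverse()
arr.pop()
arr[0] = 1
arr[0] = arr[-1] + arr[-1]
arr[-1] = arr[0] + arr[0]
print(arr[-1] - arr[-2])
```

reverse → [2, 0, 1]
pop() removes 1 → [2, 0]
arr[0] = 1 → [1, 0]
arr[0] = arr[-1]+arr[-1] = 0+0 = 0 → [0, 0]
arr[-1] = arr[0]+arr[0] = 0+0 = 0 → [0, 0]
arr[-1]-arr[-2] = 0-0 = 0

0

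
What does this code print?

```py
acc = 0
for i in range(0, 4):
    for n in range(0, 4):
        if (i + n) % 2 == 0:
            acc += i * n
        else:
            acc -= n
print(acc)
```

8

i=0,n=0: even sum, acc = 0+0 = 0
i=0,n=1: odd sum, acc = 0-1 = -1
i=0,n=2: even sum, acc = (-1)+0 = -1
i=0,n=3: odd sum, acc = (-1)-3 = -4
i=1,n=0: odd sum, acc = (-4)-0 = -4
i=1,n=1: even sum, acc = (-4)+1 = -3
i=1,n=2: odd sum, acc = (-3)-2 = -5
i=1,n=3: even sum, acc = (-5)+3 = -2
i=2,n=0: even sum, acc = (-2)+0 = -2
i=2,n=1: odd sum, acc = (-2)-1 = -3
i=2,n=2: even sum, acc = (-3)+4 = 1
i=2,n=3: odd sum, acc = 1-3 = -2
i=3,n=0: odd sum, acc = (-2)-0 = -2
i=3,n=1: even sum, acc = (-2)+3 = 1
i=3,n=2: odd sum, acc = 1-2 = -1
i=3,n=3: even sum, acc = (-1)+9 = 8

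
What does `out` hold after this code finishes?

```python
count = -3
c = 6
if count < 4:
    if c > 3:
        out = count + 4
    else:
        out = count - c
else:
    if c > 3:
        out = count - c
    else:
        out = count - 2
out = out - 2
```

-1

count=-3, c=6
count < 4 is True; c > 3 is True
→ out = count + 4 = 1
out = 1-2 = -1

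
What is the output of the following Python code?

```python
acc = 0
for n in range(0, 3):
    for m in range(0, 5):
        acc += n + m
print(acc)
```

n=0,m=0: acc = 0+0 = 0
n=0,m=1: acc = 0+1 = 1
n=0,m=2: acc = 1+2 = 3
n=0,m=3: acc = 3+3 = 6
n=0,m=4: acc = 6+4 = 10
n=1,m=0: acc = 10+1 = 11
n=1,m=1: acc = 11+2 = 13
n=1,m=2: acc = 13+3 = 16
n=1,m=3: acc = 16+4 = 20
n=1,m=4: acc = 20+5 = 25
n=2,m=0: acc = 25+2 = 27
n=2,m=1: acc = 27+3 = 30
n=2,m=2: acc = 30+4 = 34
n=2,m=3: acc = 34+5 = 39
n=2,m=4: acc = 39+6 = 45

45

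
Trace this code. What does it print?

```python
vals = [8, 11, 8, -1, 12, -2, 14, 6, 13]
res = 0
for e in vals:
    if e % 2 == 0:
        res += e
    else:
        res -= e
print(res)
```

23

e=8: even, res = 0+8 = 8
e=11: not even, res = 8-11 = -3
e=8: even, res = (-3)+8 = 5
e=-1: not even, res = 5-(-1) = 6
e=12: even, res = 6+12 = 18
e=-2: even, res = 18+(-2) = 16
e=14: even, res = 16+14 = 30
e=6: even, res = 30+6 = 36
e=13: not even, res = 36-13 = 23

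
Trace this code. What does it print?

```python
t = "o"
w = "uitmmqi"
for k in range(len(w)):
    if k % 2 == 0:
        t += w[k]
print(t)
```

outmi

k=0: add 'u' → 'ou'
k=1: skip
k=2: add 't' → 'out'
k=3: skip
k=4: add 'm' → 'outm'
k=5: skip
k=6: add 'i' → 'outmi'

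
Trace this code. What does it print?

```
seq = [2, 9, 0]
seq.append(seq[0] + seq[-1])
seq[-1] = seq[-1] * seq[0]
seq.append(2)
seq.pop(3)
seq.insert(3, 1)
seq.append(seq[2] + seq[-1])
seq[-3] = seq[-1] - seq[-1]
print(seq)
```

append seq[0]+seq[-1] = 2+0 = 2 → [2, 9, 0, 2]
seq[-1] = seq[-1]*seq[0] = 2*2 = 4 → [2, 9, 0, 4]
append 2 → [2, 9, 0, 4, 2]
pop(3) removes 4 → [2, 9, 0, 2]
insert 1 at 3 → [2, 9, 0, 1, 2]
append seq[2]+seq[-1] = 0+2 = 2 → [2, 9, 0, 1, 2, 2]
seq[-3] = seq[-1]-seq[-1] = 2-2 = 0 → [2, 9, 0, 0, 2, 2]

[2, 9, 0, 0, 2, 2]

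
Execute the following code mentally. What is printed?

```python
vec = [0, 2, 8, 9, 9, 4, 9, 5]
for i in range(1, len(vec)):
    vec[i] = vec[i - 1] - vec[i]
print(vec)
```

i=1: vec[1] = 0-2 = -2 → [0, -2, 8, 9, 9, 4, 9, 5]
i=2: vec[2] = (-2)-8 = -10 → [0, -2, -10, 9, 9, 4, 9, 5]
i=3: vec[3] = (-10)-9 = -19 → [0, -2, -10, -19, 9, 4, 9, 5]
i=4: vec[4] = (-19)-9 = -28 → [0, -2, -10, -19, -28, 4, 9, 5]
i=5: vec[5] = (-28)-4 = -32 → [0, -2, -10, -19, -28, -32, 9, 5]
i=6: vec[6] = (-32)-9 = -41 → [0, -2, -10, -19, -28, -32, -41, 5]
i=7: vec[7] = (-41)-5 = -46 → [0, -2, -10, -19, -28, -32, -41, -46]

[0, -2, -10, -19, -28, -32, -41, -46]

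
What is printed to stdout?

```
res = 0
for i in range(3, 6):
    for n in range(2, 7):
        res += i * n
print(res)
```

i=3,n=2: res = 0+6 = 6
i=3,n=3: res = 6+9 = 15
i=3,n=4: res = 15+12 = 27
i=3,n=5: res = 27+15 = 42
i=3,n=6: res = 42+18 = 60
i=4,n=2: res = 60+8 = 68
i=4,n=3: res = 68+12 = 80
i=4,n=4: res = 80+16 = 96
i=4,n=5: res = 96+20 = 116
i=4,n=6: res = 116+24 = 140
i=5,n=2: res = 140+10 = 150
i=5,n=3: res = 150+15 = 165
i=5,n=4: res = 165+20 = 185
i=5,n=5: res = 185+25 = 210
i=5,n=6: res = 210+30 = 240

240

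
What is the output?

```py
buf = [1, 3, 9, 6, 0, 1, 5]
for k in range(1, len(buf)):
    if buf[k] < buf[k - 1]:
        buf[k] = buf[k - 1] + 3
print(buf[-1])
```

21

k=1: 3>=1, unchanged → [1, 3, 9, 6, 0, 1, 5]
k=2: 9>=3, unchanged → [1, 3, 9, 6, 0, 1, 5]
k=3: 6<9, buf[3] = 9+3 = 12 → [1, 3, 9, 12, 0, 1, 5]
k=4: 0<12, buf[4] = 12+3 = 15 → [1, 3, 9, 12, 15, 1, 5]
k=5: 1<15, buf[5] = 15+3 = 18 → [1, 3, 9, 12, 15, 18, 5]
k=6: 5<18, buf[6] = 18+3 = 21 → [1, 3, 9, 12, 15, 18, 21]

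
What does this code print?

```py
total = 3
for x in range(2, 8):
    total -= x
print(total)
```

x=2: total = 3-2 = 1
x=3: total = 1-3 = -2
x=4: total = (-2)-4 = -6
x=5: total = (-6)-5 = -11
x=6: total = (-11)-6 = -17
x=7: total = (-17)-7 = -24

-24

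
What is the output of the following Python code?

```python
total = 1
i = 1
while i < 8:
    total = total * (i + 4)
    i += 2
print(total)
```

i=1: total = 1*5 = 5
i=3: total = 5*7 = 35
i=5: total = 35*9 = 315
i=7: total = 315*11 = 3465

3465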